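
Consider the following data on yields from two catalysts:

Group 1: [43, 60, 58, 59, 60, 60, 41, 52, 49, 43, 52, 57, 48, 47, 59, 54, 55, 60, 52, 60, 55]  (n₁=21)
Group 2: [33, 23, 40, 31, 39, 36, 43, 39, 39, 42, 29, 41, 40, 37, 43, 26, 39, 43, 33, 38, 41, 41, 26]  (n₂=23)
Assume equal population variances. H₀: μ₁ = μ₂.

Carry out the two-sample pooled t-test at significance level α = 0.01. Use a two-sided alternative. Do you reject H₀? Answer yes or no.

reject H₀: yes

x̄₁=53.524, s₁=6.266, n₁=21
x̄₂=36.609, s₂=5.968, n₂=23
s_p² = [20·6.266² + 22·5.968²]/42 = 37.3504
SE = √(s_p²·(1/21+1/23)) = 1.8446
t = (53.524−36.609)/1.8446 = 9.1701
df = 42
p-value (two-sided) = 0.00000
At α=0.01: p < α → reject H₀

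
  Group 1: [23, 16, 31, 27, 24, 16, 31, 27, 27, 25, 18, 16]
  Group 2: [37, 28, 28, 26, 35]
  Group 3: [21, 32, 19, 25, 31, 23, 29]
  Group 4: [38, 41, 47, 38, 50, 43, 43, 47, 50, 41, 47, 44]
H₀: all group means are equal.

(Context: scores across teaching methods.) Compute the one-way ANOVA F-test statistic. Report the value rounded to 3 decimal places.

test statistic = 39.398

Group means [23.42, 30.80, 25.71, 44.08], grand mean 31.778
SSB = Σnᵢ(x̄ᵢ−x̄)² = 2918.160; SSW = ΣΣ(x−x̄ᵢ)² = 790.062
MSB = 2918.160/3 = 972.7201; MSW = 790.062/32 = 24.6894
F = MSB/MSW = 39.3982
df = (3, 32)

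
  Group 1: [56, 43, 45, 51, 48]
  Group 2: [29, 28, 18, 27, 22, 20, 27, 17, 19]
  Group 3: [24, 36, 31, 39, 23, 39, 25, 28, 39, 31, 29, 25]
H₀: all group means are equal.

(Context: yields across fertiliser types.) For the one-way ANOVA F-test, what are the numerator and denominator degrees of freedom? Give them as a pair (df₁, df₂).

k = 3 groups, N = 26 total
df = (k−1, N−k) = (3−1, 26−3) = (2, 23)

degrees of freedom = [2, 23]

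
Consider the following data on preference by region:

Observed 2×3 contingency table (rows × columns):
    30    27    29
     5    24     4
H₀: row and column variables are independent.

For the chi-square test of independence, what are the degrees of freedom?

degrees of freedom = 2

df = (r−1)(c−1) = (2−1)·(3−1) = 2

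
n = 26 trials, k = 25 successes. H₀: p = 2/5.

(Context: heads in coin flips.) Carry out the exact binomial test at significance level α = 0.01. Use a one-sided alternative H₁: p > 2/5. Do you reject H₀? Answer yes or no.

Exact binomial: n=26, k=25, p₀=2/5=0.4000
P(X≥25) from Σ C(n,i)·p₀^i·(1−p₀)^(n−i)
p-value (one-sided, H₁ greater) = 0.00000
At α=0.01: p < α → reject H₀

reject H₀: yes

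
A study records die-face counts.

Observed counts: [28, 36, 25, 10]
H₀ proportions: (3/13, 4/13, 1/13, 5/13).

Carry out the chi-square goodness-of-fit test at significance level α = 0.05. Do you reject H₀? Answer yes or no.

reject H₀: yes

n = 99; E_i = n·p_i = [22.85, 30.46, 7.62, 38.08]
χ² = (28−22.85)²/22.85 + (36−30.46)²/30.46 + (25−7.62)²/7.62 + (10−38.08)²/38.08 = 62.5589
df = 3
p-value (upper-tail) = 0.00000
At α=0.05: p < α → reject H₀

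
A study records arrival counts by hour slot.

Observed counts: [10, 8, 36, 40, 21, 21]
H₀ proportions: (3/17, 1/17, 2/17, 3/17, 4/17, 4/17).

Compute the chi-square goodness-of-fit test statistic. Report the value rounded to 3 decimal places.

test statistic = 51.396

n = 136; E_i = n·p_i = [24.00, 8.00, 16.00, 24.00, 32.00, 32.00]
χ² = (10−24.00)²/24.00 + (8−8.00)²/8.00 + (36−16.00)²/16.00 + (40−24.00)²/24.00 + (21−32.00)²/32.00 + (21−32.00)²/32.00 = 51.3958
df = 5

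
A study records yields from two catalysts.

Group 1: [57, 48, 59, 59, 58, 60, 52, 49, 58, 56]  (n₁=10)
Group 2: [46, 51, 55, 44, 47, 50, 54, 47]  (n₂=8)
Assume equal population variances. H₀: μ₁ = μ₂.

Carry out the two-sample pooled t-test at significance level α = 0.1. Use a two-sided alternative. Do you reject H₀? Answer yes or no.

reject H₀: yes

x̄₁=55.600, s₁=4.351, n₁=10
x̄₂=49.250, s₂=3.919, n₂=8
s_p² = [9·4.351² + 7·3.919²]/16 = 17.3688
SE = √(s_p²·(1/10+1/8)) = 1.9769
t = (55.600−49.250)/1.9769 = 3.2122
df = 16
p-value (two-sided) = 0.00544
At α=0.1: p < α → reject H₀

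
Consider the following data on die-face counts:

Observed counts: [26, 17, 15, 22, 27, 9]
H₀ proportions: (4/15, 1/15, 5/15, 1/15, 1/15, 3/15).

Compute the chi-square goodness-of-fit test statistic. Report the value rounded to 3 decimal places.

n = 116; E_i = n·p_i = [30.93, 7.73, 38.67, 7.73, 7.73, 23.20]
χ² = (26−30.93)²/30.93 + (17−7.73)²/7.73 + (15−38.67)²/38.67 + (22−7.73)²/7.73 + (27−7.73)²/7.73 + (9−23.20)²/23.20 = 109.3879
df = 5

test statistic = 109.388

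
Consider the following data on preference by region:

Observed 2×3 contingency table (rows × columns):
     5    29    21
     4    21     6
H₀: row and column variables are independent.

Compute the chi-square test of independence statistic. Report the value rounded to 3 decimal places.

test statistic = 3.282

Row totals [55, 31], col totals [9, 50, 27], n=86
χ² = (5−5.76)²/5.76 + (29−31.98)²/31.98 + (21−17.27)²/17.27 + (4−3.24)²/3.24 + (21−18.02)²/18.02 + (6−9.73)²/9.73 = 3.2824
df = 2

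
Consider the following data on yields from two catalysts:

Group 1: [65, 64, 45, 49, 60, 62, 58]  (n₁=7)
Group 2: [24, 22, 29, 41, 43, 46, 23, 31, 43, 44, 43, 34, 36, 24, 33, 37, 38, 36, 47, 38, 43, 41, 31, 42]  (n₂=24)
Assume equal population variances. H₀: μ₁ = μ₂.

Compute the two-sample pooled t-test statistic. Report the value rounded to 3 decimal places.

test statistic = 6.508

x̄₁=57.571, s₁=7.678, n₁=7
x̄₂=36.208, s₂=7.633, n₂=24
s_p² = [6·7.678² + 23·7.633²]/29 = 58.4025
SE = √(s_p²·(1/7+1/24)) = 3.2828
t = (57.571−36.208)/3.2828 = 6.5076
df = 29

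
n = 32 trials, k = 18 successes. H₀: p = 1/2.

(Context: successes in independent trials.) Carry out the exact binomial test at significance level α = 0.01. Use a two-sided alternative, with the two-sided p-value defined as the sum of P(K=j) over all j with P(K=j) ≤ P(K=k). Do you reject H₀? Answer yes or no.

reject H₀: no

Exact binomial: n=32, k=18, p₀=1/2=0.5000
P(X=j) = C(n,j)·p₀^j·(1−p₀)^(n−j); p = Σ P(X=j) over j with P(X=j) ≤ P(X=18)
p-value (two-sided) = 0.59661
At α=0.01: p ≥ α → fail to reject H₀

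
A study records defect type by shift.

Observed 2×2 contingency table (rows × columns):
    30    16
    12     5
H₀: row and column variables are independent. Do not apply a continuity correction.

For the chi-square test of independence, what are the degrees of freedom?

df = (r−1)(c−1) = (2−1)·(2−1) = 1

degrees of freedom = 1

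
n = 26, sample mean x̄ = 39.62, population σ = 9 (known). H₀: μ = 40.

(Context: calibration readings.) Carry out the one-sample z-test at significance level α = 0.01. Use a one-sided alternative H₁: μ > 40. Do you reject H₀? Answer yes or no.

SE = σ/√n = 9/√26 = 1.7650
z = (x̄−μ₀)/SE = (39.62−40)/1.7650 = -0.2153
p-value (one-sided, H₁ greater) = 0.58523
At α=0.01: p ≥ α → fail to reject H₀

reject H₀: no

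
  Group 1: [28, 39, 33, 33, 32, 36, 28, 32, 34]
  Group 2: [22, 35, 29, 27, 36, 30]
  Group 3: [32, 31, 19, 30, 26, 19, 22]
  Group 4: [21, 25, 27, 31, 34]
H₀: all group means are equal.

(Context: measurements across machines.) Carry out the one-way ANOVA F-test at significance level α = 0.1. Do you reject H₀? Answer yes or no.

Group means [32.78, 29.83, 25.57, 27.60], grand mean 29.296
SSB = Σnᵢ(x̄ᵢ−x̄)² = 222.326; SSW = ΣΣ(x−x̄ᵢ)² = 525.303
MSB = 222.326/3 = 74.1088; MSW = 525.303/23 = 22.8393
F = MSB/MSW = 3.2448
df = (3, 23)
p-value (upper-tail) = 0.04046
At α=0.1: p < α → reject H₀

reject H₀: yes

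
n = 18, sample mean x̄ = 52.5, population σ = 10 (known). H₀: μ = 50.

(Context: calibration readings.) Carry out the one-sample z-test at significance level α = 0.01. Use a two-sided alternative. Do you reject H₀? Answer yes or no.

SE = σ/√n = 10/√18 = 2.3570
z = (x̄−μ₀)/SE = (52.5−50)/2.3570 = 1.0607
p-value (two-sided) = 0.28884
At α=0.01: p ≥ α → fail to reject H₀

reject H₀: no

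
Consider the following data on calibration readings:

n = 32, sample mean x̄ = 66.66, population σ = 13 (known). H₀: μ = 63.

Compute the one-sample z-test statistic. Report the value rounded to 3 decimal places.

test statistic = 1.593

SE = σ/√n = 13/√32 = 2.2981
z = (x̄−μ₀)/SE = (66.66−63)/2.2981 = 1.5926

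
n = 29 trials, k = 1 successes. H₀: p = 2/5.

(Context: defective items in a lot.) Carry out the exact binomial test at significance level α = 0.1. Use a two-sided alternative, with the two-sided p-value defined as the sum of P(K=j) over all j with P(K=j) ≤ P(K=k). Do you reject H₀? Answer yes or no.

reject H₀: yes

Exact binomial: n=29, k=1, p₀=2/5=0.4000
P(X=j) = C(n,j)·p₀^j·(1−p₀)^(n−j); p = Σ P(X=j) over j with P(X=j) ≤ P(X=1)
p-value (two-sided) = 0.00001
At α=0.1: p < α → reject H₀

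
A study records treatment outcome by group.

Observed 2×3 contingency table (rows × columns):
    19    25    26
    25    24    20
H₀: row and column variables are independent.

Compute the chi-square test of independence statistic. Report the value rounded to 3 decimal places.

test statistic = 1.614

Row totals [70, 69], col totals [44, 49, 46], n=139
χ² = (19−22.16)²/22.16 + (25−24.68)²/24.68 + (26−23.17)²/23.17 + (25−21.84)²/21.84 + (24−24.32)²/24.32 + (20−22.83)²/22.83 = 1.6141
df = 2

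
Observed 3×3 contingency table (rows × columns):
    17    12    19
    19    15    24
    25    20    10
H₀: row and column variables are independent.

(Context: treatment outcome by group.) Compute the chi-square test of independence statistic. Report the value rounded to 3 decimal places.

test statistic = 8.327

Row totals [48, 58, 55], col totals [61, 47, 53], n=161
χ² = (17−18.19)²/18.19 + (12−14.01)²/14.01 + (19−15.80)²/15.80 + (19−21.98)²/21.98 + (15−16.93)²/16.93 + (24−19.09)²/19.09 + (25−20.84)²/20.84 + (20−16.06)²/16.06 + (10−18.11)²/18.11 = 8.3268
df = 4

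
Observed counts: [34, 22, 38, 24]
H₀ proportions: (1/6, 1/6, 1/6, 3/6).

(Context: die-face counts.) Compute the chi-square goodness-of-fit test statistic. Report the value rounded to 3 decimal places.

n = 118; E_i = n·p_i = [19.67, 19.67, 19.67, 59.00]
χ² = (34−19.67)²/19.67 + (22−19.67)²/19.67 + (38−19.67)²/19.67 + (24−59.00)²/59.00 = 48.5763
df = 3

test statistic = 48.576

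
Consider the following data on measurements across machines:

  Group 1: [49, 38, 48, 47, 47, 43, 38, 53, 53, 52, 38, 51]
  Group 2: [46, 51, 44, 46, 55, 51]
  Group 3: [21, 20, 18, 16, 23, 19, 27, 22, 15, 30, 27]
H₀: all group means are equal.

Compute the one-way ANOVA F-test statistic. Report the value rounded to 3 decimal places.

test statistic = 84.859

Group means [46.42, 48.83, 21.64], grand mean 37.517
SSB = Σnᵢ(x̄ᵢ−x̄)² = 4492.946; SSW = ΣΣ(x−x̄ᵢ)² = 688.295
MSB = 4492.946/2 = 2246.4730; MSW = 688.295/26 = 26.4729
F = MSB/MSW = 84.8593
df = (2, 26)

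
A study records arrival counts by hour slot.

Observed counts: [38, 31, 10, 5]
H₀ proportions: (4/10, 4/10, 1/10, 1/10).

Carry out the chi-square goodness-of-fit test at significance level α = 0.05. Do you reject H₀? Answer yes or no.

reject H₀: no

n = 84; E_i = n·p_i = [33.60, 33.60, 8.40, 8.40]
χ² = (38−33.60)²/33.60 + (31−33.60)²/33.60 + (10−8.40)²/8.40 + (5−8.40)²/8.40 = 2.4583
df = 3
p-value (upper-tail) = 0.48287
At α=0.05: p ≥ α → fail to reject H₀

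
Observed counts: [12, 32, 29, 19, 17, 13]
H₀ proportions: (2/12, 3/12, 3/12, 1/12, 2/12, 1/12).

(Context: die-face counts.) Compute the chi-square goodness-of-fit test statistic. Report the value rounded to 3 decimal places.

test statistic = 12.574

n = 122; E_i = n·p_i = [20.33, 30.50, 30.50, 10.17, 20.33, 10.17]
χ² = (12−20.33)²/20.33 + (32−30.50)²/30.50 + (29−30.50)²/30.50 + (19−10.17)²/10.17 + (17−20.33)²/20.33 + (13−10.17)²/10.17 = 12.5738
df = 5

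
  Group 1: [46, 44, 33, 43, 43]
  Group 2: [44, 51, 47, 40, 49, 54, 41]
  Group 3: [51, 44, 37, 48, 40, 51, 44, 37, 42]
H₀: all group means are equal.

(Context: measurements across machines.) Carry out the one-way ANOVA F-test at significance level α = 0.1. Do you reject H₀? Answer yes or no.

Group means [41.80, 46.57, 43.78], grand mean 44.238
SSB = Σnᵢ(x̄ᵢ−x̄)² = 69.740; SSW = ΣΣ(x−x̄ᵢ)² = 496.070
MSB = 69.740/2 = 34.8698; MSW = 496.070/18 = 27.5594
F = MSB/MSW = 1.2653
df = (2, 18)
p-value (upper-tail) = 0.30609
At α=0.1: p ≥ α → fail to reject H₀

reject H₀: no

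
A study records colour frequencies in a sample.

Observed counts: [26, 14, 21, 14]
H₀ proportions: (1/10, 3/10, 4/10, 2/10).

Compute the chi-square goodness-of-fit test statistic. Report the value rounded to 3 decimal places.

n = 75; E_i = n·p_i = [7.50, 22.50, 30.00, 15.00]
χ² = (26−7.50)²/7.50 + (14−22.50)²/22.50 + (21−30.00)²/30.00 + (14−15.00)²/15.00 = 51.6111
df = 3

test statistic = 51.611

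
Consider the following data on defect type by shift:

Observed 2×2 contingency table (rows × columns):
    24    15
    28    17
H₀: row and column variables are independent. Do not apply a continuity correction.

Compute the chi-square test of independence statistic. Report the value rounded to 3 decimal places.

Row totals [39, 45], col totals [52, 32], n=84
χ² = (24−24.14)²/24.14 + (15−14.86)²/14.86 + (28−27.86)²/27.86 + (17−17.14)²/17.14 = 0.0041
df = 1

test statistic = 0.004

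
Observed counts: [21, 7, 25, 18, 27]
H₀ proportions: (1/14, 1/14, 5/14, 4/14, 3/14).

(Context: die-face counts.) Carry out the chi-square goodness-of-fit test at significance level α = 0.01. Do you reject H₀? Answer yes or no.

reject H₀: yes

n = 98; E_i = n·p_i = [7.00, 7.00, 35.00, 28.00, 21.00]
χ² = (21−7.00)²/7.00 + (7−7.00)²/7.00 + (25−35.00)²/35.00 + (18−28.00)²/28.00 + (27−21.00)²/21.00 = 36.1429
df = 4
p-value (upper-tail) = 0.00000
At α=0.01: p < α → reject H₀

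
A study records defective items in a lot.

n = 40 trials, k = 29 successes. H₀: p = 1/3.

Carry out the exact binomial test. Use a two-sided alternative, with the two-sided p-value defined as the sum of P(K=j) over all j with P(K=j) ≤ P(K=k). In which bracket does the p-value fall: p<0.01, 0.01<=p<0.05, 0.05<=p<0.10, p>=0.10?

Exact binomial: n=40, k=29, p₀=1/3=0.3333
P(X=j) = C(n,j)·p₀^j·(1−p₀)^(n−j); p = Σ P(X=j) over j with P(X=j) ≤ P(X=29)
p-value (two-sided) = 0.00000
→ bracket: p<0.01

p-value bracket: p<0.01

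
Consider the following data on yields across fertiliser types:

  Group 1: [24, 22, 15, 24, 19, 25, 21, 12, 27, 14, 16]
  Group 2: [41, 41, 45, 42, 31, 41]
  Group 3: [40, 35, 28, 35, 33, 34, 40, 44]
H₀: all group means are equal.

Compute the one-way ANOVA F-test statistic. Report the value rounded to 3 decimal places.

test statistic = 41.515

Group means [19.91, 40.17, 36.12], grand mean 29.960
SSB = Σnᵢ(x̄ᵢ−x̄)² = 2040.343; SSW = ΣΣ(x−x̄ᵢ)² = 540.617
MSB = 2040.343/2 = 1020.1713; MSW = 540.617/22 = 24.5735
F = MSB/MSW = 41.5151
df = (2, 22)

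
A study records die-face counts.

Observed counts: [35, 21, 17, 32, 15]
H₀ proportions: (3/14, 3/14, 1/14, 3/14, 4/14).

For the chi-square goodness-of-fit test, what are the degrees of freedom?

degrees of freedom = 4

df = k − 1 = 5 − 1 = 4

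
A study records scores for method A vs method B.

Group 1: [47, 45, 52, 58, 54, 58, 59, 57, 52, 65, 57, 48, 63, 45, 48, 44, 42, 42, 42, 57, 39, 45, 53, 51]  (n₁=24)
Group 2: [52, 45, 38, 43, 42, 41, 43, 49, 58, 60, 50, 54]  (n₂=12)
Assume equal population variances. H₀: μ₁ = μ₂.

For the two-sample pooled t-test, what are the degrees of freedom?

degrees of freedom = 34

df = n₁ + n₂ − 2 = 24 + 12 − 2 = 34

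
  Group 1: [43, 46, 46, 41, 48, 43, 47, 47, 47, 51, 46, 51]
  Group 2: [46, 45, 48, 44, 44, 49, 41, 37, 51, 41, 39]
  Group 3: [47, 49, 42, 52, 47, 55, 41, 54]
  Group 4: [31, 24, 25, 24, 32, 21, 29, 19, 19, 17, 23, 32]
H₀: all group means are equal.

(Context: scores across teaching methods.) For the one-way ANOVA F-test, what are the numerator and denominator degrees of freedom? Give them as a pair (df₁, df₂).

k = 4 groups, N = 43 total
df = (k−1, N−k) = (4−1, 43−4) = (3, 39)

degrees of freedom = [3, 39]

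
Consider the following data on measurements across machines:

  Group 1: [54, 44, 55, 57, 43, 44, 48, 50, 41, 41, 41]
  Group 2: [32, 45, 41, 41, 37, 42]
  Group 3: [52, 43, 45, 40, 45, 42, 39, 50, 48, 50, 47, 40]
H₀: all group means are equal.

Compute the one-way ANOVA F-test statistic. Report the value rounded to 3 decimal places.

test statistic = 4.147

Group means [47.09, 39.67, 45.08], grand mean 44.724
SSB = Σnᵢ(x̄ᵢ−x̄)² = 216.634; SSW = ΣΣ(x−x̄ᵢ)² = 679.159
MSB = 216.634/2 = 108.3170; MSW = 679.159/26 = 26.1215
F = MSB/MSW = 4.1467
df = (2, 26)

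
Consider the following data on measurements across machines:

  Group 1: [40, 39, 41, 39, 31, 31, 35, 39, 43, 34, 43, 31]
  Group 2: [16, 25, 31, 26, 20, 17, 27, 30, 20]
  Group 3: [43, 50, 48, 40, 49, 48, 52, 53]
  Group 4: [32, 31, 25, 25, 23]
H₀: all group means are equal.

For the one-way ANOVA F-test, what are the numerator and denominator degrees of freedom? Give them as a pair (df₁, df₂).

degrees of freedom = [3, 30]

k = 4 groups, N = 34 total
df = (k−1, N−k) = (4−1, 34−4) = (3, 30)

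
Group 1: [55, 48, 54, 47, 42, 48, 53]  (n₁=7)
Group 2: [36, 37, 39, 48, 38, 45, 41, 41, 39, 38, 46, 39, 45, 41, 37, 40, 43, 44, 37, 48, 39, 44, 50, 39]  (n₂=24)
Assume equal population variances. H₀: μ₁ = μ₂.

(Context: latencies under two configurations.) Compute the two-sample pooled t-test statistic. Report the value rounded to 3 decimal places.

test statistic = 4.592

x̄₁=49.571, s₁=4.650, n₁=7
x̄₂=41.417, s₂=3.988, n₂=24
s_p² = [6·4.650² + 23·3.988²]/29 = 17.0878
SE = √(s_p²·(1/7+1/24)) = 1.7757
t = (49.571−41.417)/1.7757 = 4.5924
df = 29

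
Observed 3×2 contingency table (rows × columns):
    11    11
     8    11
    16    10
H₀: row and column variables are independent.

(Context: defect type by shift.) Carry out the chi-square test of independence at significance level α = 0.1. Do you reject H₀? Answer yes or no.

Row totals [22, 19, 26], col totals [35, 32], n=67
χ² = (11−11.49)²/11.49 + (11−10.51)²/10.51 + (8−9.93)²/9.93 + (11−9.07)²/9.07 + (16−13.58)²/13.58 + (10−12.42)²/12.42 = 1.7274
df = 2
p-value (upper-tail) = 0.42159
At α=0.1: p ≥ α → fail to reject H₀

reject H₀: no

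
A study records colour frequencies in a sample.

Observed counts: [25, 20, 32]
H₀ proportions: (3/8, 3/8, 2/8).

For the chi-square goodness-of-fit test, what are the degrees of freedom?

degrees of freedom = 2

df = k − 1 = 3 − 1 = 2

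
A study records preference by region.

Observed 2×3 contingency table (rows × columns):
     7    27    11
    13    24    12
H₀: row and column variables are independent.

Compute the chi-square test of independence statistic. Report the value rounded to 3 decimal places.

Row totals [45, 49], col totals [20, 51, 23], n=94
χ² = (7−9.57)²/9.57 + (27−24.41)²/24.41 + (11−11.01)²/11.01 + (13−10.43)²/10.43 + (24−26.59)²/26.59 + (12−11.99)²/11.99 = 1.8531
df = 2

test statistic = 1.853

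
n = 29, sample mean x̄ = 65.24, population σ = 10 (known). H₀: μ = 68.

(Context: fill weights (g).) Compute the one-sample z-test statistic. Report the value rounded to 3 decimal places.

test statistic = -1.486

SE = σ/√n = 10/√29 = 1.8570
z = (x̄−μ₀)/SE = (65.24−68)/1.8570 = -1.4863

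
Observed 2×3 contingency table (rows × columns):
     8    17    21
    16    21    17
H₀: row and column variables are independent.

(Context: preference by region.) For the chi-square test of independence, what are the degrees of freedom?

degrees of freedom = 2

df = (r−1)(c−1) = (2−1)·(3−1) = 2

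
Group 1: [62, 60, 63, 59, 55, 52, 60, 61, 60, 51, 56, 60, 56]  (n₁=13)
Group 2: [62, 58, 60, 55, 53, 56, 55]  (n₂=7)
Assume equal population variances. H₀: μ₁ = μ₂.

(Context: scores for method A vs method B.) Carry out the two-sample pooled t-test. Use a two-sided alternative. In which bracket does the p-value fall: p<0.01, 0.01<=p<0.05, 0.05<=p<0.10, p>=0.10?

p-value bracket: p>=0.10

x̄₁=58.077, s₁=3.752, n₁=13
x̄₂=57.000, s₂=3.162, n₂=7
s_p² = [12·3.752² + 6·3.162²]/18 = 12.7179
SE = √(s_p²·(1/13+1/7)) = 1.6719
t = (58.077−57.000)/1.6719 = 0.6441
df = 18
p-value (two-sided) = 0.52761
→ bracket: p>=0.10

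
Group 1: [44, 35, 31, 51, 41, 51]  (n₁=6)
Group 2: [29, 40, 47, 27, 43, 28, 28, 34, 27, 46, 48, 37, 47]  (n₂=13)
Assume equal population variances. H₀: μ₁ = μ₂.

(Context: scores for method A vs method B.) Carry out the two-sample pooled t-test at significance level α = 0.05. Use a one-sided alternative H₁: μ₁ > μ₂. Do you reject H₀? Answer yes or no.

x̄₁=42.167, s₁=8.208, n₁=6
x̄₂=37.000, s₂=8.573, n₂=13
s_p² = [5·8.208² + 12·8.573²]/17 = 71.6961
SE = √(s_p²·(1/6+1/13)) = 4.1790
t = (42.167−37.000)/4.1790 = 1.2363
df = 17
p-value (one-sided, H₁ greater) = 0.11657
At α=0.05: p ≥ α → fail to reject H₀

reject H₀: no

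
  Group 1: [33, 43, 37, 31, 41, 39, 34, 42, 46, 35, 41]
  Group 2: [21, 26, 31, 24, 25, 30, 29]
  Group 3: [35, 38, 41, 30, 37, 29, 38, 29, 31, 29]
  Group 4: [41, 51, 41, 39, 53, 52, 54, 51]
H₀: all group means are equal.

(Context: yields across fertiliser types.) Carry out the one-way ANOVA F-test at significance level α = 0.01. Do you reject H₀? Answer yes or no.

Group means [38.36, 26.57, 33.70, 47.75], grand mean 36.861
SSB = Σnᵢ(x̄ᵢ−x̄)² = 1814.446; SSW = ΣΣ(x−x̄ᵢ)² = 763.860
MSB = 1814.446/3 = 604.8153; MSW = 763.860/32 = 23.8706
F = MSB/MSW = 25.3372
df = (3, 32)
p-value (upper-tail) = 0.00000
At α=0.01: p < α → reject H₀

reject H₀: yes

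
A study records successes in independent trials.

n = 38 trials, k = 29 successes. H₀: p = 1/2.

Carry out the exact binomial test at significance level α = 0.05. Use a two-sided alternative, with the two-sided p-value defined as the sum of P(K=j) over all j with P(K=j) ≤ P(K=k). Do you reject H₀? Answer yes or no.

Exact binomial: n=38, k=29, p₀=1/2=0.5000
P(X=j) = C(n,j)·p₀^j·(1−p₀)^(n−j); p = Σ P(X=j) over j with P(X=j) ≤ P(X=29)
p-value (two-sided) = 0.00166
At α=0.05: p < α → reject H₀

reject H₀: yes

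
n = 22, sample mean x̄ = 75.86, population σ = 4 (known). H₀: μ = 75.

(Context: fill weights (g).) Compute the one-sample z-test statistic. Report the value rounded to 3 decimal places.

test statistic = 1.008

SE = σ/√n = 4/√22 = 0.8528
z = (x̄−μ₀)/SE = (75.86−75)/0.8528 = 1.0084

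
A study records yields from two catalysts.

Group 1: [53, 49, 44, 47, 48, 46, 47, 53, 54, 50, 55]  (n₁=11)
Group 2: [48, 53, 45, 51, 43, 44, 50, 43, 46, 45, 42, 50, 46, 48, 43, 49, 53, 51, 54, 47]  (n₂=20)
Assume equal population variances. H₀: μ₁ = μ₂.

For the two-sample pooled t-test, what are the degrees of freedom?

degrees of freedom = 29

df = n₁ + n₂ − 2 = 11 + 20 − 2 = 29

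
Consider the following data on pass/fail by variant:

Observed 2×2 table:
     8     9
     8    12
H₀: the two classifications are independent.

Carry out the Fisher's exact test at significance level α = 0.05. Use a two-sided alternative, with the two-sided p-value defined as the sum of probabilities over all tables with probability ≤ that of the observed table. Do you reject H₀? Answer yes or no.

reject H₀: no

Margins: r₁=17, r₂=20, c₁=16, c₂=21, n=37
p_obs = C(17,8)·C(20,8)/C(37,16); sum pmf over tables with pmf ≤ p_obs
p-value (two-sided) = 0.74631
At α=0.05: p ≥ α → fail to reject H₀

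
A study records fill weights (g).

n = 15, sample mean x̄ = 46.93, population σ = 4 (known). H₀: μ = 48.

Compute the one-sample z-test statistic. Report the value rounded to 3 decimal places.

SE = σ/√n = 4/√15 = 1.0328
z = (x̄−μ₀)/SE = (46.93−48)/1.0328 = -1.0360

test statistic = -1.036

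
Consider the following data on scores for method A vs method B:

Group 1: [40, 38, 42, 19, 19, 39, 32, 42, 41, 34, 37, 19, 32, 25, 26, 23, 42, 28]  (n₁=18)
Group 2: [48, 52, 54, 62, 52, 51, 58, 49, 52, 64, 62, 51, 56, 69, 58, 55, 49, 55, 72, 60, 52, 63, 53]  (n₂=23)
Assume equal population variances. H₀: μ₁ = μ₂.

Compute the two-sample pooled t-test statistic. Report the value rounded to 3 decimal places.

test statistic = -10.345

x̄₁=32.111, s₁=8.567, n₁=18
x̄₂=56.391, s₂=6.472, n₂=23
s_p² = [17·8.567² + 22·6.472²]/39 = 55.6219
SE = √(s_p²·(1/18+1/23)) = 2.3470
t = (32.111−56.391)/2.3470 = -10.3452
df = 39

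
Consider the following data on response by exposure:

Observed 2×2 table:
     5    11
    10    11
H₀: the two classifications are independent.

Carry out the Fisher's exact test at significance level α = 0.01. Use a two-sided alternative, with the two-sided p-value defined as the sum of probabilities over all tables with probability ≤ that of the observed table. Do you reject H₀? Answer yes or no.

Margins: r₁=16, r₂=21, c₁=15, c₂=22, n=37
p_obs = C(16,5)·C(21,10)/C(37,15); sum pmf over tables with pmf ≤ p_obs
p-value (two-sided) = 0.50004
At α=0.01: p ≥ α → fail to reject H₀

reject H₀: no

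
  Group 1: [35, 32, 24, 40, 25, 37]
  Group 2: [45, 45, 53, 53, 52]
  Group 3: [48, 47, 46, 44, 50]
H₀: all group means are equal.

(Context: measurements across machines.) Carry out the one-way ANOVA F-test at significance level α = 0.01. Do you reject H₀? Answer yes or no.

reject H₀: yes

Group means [32.17, 49.60, 47.00], grand mean 42.250
SSB = Σnᵢ(x̄ᵢ−x̄)² = 992.967; SSW = ΣΣ(x−x̄ᵢ)² = 302.033
MSB = 992.967/2 = 496.4833; MSW = 302.033/13 = 23.2333
F = MSB/MSW = 21.3694
df = (2, 13)
p-value (upper-tail) = 0.00008
At α=0.01: p < α → reject H₀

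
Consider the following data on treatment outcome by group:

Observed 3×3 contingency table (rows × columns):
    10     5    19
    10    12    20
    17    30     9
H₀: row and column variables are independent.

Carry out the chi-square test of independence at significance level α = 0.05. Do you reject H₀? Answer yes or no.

reject H₀: yes

Row totals [34, 42, 56], col totals [37, 47, 48], n=132
χ² = (10−9.53)²/9.53 + (5−12.11)²/12.11 + (19−12.36)²/12.36 + (10−11.77)²/11.77 + (12−14.95)²/14.95 + (20−15.27)²/15.27 + (17−15.70)²/15.70 + (30−19.94)²/19.94 + (9−20.36)²/20.36 = 21.5960
df = 4
p-value (upper-tail) = 0.00024
At α=0.05: p < α → reject H₀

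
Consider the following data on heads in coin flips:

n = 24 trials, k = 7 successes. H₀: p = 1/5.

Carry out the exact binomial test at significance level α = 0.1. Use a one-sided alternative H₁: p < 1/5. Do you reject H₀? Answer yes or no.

reject H₀: no

Exact binomial: n=24, k=7, p₀=1/5=0.2000
P(X≤7) from Σ C(n,i)·p₀^i·(1−p₀)^(n−i)
p-value (one-sided, H₁ less) = 0.91083
At α=0.1: p ≥ α → fail to reject H₀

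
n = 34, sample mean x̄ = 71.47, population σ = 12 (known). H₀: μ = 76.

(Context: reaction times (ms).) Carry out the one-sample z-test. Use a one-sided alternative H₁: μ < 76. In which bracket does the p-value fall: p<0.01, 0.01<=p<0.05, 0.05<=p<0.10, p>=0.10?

p-value bracket: 0.01<=p<0.05

SE = σ/√n = 12/√34 = 2.0580
z = (x̄−μ₀)/SE = (71.47−76)/2.0580 = -2.2012
p-value (one-sided, H₁ less) = 0.01386
→ bracket: 0.01<=p<0.05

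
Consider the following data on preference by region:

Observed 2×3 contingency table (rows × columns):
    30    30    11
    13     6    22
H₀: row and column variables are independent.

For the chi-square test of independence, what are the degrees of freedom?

df = (r−1)(c−1) = (2−1)·(3−1) = 2

degrees of freedom = 2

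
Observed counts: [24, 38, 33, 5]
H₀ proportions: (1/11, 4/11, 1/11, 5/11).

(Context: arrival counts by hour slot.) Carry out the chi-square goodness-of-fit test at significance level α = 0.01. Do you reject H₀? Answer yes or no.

n = 100; E_i = n·p_i = [9.09, 36.36, 9.09, 45.45]
χ² = (24−9.09)²/9.09 + (38−36.36)²/36.36 + (33−9.09)²/9.09 + (5−45.45)²/45.45 = 123.4100
df = 3
p-value (upper-tail) = 0.00000
At α=0.01: p < α → reject H₀

reject H₀: yes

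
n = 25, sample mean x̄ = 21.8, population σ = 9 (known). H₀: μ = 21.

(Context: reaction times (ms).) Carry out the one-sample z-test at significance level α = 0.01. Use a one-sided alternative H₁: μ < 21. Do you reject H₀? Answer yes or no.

SE = σ/√n = 9/√25 = 1.8000
z = (x̄−μ₀)/SE = (21.8−21)/1.8000 = 0.4444
p-value (one-sided, H₁ less) = 0.67164
At α=0.01: p ≥ α → fail to reject H₀

reject H₀: no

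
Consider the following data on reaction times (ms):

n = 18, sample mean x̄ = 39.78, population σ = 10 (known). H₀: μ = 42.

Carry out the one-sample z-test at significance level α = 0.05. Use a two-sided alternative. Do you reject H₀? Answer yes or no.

reject H₀: no

SE = σ/√n = 10/√18 = 2.3570
z = (x̄−μ₀)/SE = (39.78−42)/2.3570 = -0.9419
p-value (two-sided) = 0.34626
At α=0.05: p ≥ α → fail to reject H₀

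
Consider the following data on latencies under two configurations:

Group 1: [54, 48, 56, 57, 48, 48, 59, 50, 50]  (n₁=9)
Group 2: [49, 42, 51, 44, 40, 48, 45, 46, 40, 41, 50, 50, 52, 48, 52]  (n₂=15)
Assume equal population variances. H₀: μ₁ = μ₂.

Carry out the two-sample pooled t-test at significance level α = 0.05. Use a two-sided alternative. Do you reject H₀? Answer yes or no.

x̄₁=52.222, s₁=4.324, n₁=9
x̄₂=46.533, s₂=4.307, n₂=15
s_p² = [8·4.324² + 14·4.307²]/22 = 18.6040
SE = √(s_p²·(1/9+1/15)) = 1.8186
t = (52.222−46.533)/1.8186 = 3.1281
df = 22
p-value (two-sided) = 0.00489
At α=0.05: p < α → reject H₀

reject H₀: yes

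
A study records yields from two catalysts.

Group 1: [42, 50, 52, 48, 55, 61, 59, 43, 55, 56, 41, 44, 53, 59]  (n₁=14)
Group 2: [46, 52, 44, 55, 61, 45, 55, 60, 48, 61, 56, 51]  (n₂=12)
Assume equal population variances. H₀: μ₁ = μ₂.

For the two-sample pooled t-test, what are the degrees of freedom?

degrees of freedom = 24

df = n₁ + n₂ − 2 = 14 + 12 − 2 = 24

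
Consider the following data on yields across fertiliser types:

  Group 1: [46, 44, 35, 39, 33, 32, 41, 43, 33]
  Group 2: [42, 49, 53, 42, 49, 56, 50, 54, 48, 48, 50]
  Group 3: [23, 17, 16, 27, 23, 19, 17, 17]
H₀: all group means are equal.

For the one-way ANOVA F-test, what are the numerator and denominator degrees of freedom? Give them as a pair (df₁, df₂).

degrees of freedom = [2, 25]

k = 3 groups, N = 28 total
df = (k−1, N−k) = (3−1, 28−3) = (2, 25)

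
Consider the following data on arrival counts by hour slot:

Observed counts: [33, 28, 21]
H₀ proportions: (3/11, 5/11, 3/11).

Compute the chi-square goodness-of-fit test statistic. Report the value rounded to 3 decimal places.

test statistic = 7.449

n = 82; E_i = n·p_i = [22.36, 37.27, 22.36]
χ² = (33−22.36)²/22.36 + (28−37.27)²/37.27 + (21−22.36)²/22.36 = 7.4488
df = 2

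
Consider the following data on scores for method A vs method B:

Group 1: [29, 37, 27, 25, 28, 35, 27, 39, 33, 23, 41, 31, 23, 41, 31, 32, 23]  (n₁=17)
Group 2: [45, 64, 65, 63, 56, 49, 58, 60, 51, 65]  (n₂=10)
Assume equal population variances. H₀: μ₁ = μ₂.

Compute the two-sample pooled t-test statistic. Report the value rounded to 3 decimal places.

test statistic = -10.305

x̄₁=30.882, s₁=6.092, n₁=17
x̄₂=57.600, s₂=7.183, n₂=10
s_p² = [16·6.092² + 9·7.183²]/25 = 42.3266
SE = √(s_p²·(1/17+1/10)) = 2.5928
t = (30.882−57.600)/2.5928 = -10.3047
df = 25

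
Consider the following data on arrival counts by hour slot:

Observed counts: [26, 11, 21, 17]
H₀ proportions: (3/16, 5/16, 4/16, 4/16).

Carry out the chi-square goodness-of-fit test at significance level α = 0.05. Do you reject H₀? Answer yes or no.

n = 75; E_i = n·p_i = [14.06, 23.44, 18.75, 18.75]
χ² = (26−14.06)²/14.06 + (11−23.44)²/23.44 + (21−18.75)²/18.75 + (17−18.75)²/18.75 = 17.1671
df = 3
p-value (upper-tail) = 0.00065
At α=0.05: p < α → reject H₀

reject H₀: yes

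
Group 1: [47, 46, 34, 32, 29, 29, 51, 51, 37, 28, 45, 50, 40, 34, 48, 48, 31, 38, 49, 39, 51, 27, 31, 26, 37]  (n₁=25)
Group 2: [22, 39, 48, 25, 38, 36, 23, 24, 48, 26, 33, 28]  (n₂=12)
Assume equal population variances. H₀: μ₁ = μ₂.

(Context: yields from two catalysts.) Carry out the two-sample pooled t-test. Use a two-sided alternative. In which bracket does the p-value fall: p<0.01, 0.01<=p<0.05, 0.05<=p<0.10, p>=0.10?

p-value bracket: 0.01<=p<0.05

x̄₁=39.120, s₁=8.743, n₁=25
x̄₂=32.500, s₂=9.327, n₂=12
s_p² = [24·8.743² + 11·9.327²]/35 = 79.7611
SE = √(s_p²·(1/25+1/12)) = 3.1364
t = (39.120−32.500)/3.1364 = 2.1107
df = 35
p-value (two-sided) = 0.04202
→ bracket: 0.01<=p<0.05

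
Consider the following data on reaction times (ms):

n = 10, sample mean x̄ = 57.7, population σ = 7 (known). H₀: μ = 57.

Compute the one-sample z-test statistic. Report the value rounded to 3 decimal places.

SE = σ/√n = 7/√10 = 2.2136
z = (x̄−μ₀)/SE = (57.7−57)/2.2136 = 0.3162

test statistic = 0.316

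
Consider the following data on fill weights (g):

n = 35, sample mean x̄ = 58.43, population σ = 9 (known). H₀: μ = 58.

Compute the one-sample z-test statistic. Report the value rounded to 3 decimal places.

SE = σ/√n = 9/√35 = 1.5213
z = (x̄−μ₀)/SE = (58.43−58)/1.5213 = 0.2827

test statistic = 0.283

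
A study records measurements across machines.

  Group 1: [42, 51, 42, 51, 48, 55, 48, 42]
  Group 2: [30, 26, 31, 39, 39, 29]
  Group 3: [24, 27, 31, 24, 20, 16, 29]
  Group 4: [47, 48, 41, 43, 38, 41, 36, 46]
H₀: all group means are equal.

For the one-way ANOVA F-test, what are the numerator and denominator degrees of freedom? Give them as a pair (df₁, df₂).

degrees of freedom = [3, 25]

k = 4 groups, N = 29 total
df = (k−1, N−k) = (4−1, 29−4) = (3, 25)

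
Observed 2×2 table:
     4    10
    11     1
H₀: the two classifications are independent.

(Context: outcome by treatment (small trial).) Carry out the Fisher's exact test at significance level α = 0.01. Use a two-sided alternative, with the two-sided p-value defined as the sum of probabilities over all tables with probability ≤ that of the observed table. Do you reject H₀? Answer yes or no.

Margins: r₁=14, r₂=12, c₁=15, c₂=11, n=26
p_obs = C(14,4)·C(12,11)/C(26,15); sum pmf over tables with pmf ≤ p_obs
p-value (two-sided) = 0.00172
At α=0.01: p < α → reject H₀

reject H₀: yes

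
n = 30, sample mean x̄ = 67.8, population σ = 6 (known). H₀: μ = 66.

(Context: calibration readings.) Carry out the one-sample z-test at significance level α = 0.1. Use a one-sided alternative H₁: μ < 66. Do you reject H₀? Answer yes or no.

SE = σ/√n = 6/√30 = 1.0954
z = (x̄−μ₀)/SE = (67.8−66)/1.0954 = 1.6432
p-value (one-sided, H₁ less) = 0.94983
At α=0.1: p ≥ α → fail to reject H₀

reject H₀: no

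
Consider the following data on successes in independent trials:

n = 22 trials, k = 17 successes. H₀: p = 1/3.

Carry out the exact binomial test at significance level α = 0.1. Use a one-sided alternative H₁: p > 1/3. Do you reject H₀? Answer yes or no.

reject H₀: yes

Exact binomial: n=22, k=17, p₀=1/3=0.3333
P(X≥17) from Σ C(n,i)·p₀^i·(1−p₀)^(n−i)
p-value (one-sided, H₁ greater) = 0.00003
At α=0.1: p < α → reject H₀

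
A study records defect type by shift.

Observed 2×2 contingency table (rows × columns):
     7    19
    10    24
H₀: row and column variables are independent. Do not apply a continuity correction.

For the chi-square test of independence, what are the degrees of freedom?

df = (r−1)(c−1) = (2−1)·(2−1) = 1

degrees of freedom = 1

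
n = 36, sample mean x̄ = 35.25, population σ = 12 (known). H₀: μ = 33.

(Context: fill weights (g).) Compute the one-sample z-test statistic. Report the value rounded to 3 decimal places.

test statistic = 1.125

SE = σ/√n = 12/√36 = 2.0000
z = (x̄−μ₀)/SE = (35.25−33)/2.0000 = 1.1250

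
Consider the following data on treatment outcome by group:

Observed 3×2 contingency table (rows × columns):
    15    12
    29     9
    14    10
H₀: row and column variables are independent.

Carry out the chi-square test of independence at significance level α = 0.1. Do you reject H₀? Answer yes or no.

reject H₀: no

Row totals [27, 38, 24], col totals [58, 31], n=89
χ² = (15−17.60)²/17.60 + (12−9.40)²/9.40 + (29−24.76)²/24.76 + (9−13.24)²/13.24 + (14−15.64)²/15.64 + (10−8.36)²/8.36 = 3.6734
df = 2
p-value (upper-tail) = 0.15934
At α=0.1: p ≥ α → fail to reject H₀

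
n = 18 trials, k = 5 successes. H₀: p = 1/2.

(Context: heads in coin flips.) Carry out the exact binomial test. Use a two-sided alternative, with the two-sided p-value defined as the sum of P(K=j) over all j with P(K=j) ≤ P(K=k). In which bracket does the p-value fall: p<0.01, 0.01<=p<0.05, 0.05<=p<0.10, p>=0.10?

Exact binomial: n=18, k=5, p₀=1/2=0.5000
P(X=j) = C(n,j)·p₀^j·(1−p₀)^(n−j); p = Σ P(X=j) over j with P(X=j) ≤ P(X=5)
p-value (two-sided) = 0.09625
→ bracket: 0.05<=p<0.10

p-value bracket: 0.05<=p<0.10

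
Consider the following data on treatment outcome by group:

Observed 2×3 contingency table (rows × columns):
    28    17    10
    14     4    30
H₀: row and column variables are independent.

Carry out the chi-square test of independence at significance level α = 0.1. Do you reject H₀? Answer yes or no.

reject H₀: yes

Row totals [55, 48], col totals [42, 21, 40], n=103
χ² = (28−22.43)²/22.43 + (17−11.21)²/11.21 + (10−21.36)²/21.36 + (14−19.57)²/19.57 + (4−9.79)²/9.79 + (30−18.64)²/18.64 = 22.3417
df = 2
p-value (upper-tail) = 0.00001
At α=0.1: p < α → reject H₀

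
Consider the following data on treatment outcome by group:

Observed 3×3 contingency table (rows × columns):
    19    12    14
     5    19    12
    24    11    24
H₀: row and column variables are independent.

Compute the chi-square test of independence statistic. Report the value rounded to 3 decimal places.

test statistic = 15.558

Row totals [45, 36, 59], col totals [48, 42, 50], n=140
χ² = (19−15.43)²/15.43 + (12−13.50)²/13.50 + (14−16.07)²/16.07 + (5−12.34)²/12.34 + (19−10.80)²/10.80 + (12−12.86)²/12.86 + (24−20.23)²/20.23 + (11−17.70)²/17.70 + (24−21.07)²/21.07 = 15.5581
df = 4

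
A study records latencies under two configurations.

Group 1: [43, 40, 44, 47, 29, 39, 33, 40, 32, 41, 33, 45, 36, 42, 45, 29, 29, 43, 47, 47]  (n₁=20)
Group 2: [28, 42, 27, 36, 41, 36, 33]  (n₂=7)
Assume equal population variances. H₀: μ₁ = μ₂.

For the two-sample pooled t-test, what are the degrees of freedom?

df = n₁ + n₂ − 2 = 20 + 7 − 2 = 25

degrees of freedom = 25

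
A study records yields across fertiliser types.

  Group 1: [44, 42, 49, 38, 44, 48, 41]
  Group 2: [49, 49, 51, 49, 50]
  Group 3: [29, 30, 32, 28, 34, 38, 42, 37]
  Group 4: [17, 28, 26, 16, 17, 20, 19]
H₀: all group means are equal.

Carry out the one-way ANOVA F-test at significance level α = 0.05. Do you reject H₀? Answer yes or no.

Group means [43.71, 49.60, 33.75, 20.43], grand mean 35.815
SSB = Σnᵢ(x̄ᵢ−x̄)² = 3078.231; SSW = ΣΣ(x−x̄ᵢ)² = 395.843
MSB = 3078.231/3 = 1026.0771; MSW = 395.843/23 = 17.2106
F = MSB/MSW = 59.6190
df = (3, 23)
p-value (upper-tail) = 0.00000
At α=0.05: p < α → reject H₀

reject H₀: yes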